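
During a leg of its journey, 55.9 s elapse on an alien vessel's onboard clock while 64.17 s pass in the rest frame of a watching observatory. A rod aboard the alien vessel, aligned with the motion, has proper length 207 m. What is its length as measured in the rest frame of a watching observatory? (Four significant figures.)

180.3 m

From Δt = γΔτ: γ = 64.17/55.9 = 1.14794.
The rod contracts by the same γ: 207 m / 1.14794 = 180.3 m.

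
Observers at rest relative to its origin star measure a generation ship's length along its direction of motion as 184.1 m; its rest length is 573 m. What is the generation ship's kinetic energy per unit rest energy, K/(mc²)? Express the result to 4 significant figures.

γ = L₀/L = 573/184.1 = 3.11244.
K/(mc²) = γ − 1 = 3.11244 − 1 = 2.112.

2.112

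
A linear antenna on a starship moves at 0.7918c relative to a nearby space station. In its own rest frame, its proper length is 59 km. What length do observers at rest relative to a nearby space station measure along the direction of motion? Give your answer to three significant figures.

Lorentz factor: γ = (1 − 0.62694724)^(−1/2) = 1.6372.
Length contraction: L = L₀/γ = 59/1.6372 = 36.0 km.

36.0 km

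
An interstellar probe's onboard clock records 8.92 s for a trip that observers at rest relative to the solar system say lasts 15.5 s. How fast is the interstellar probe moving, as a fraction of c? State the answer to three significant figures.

0.818c

γ = Δt/Δτ = 15.5/8.92 = 1.7377.
β = √(1 − 1/γ²) = √(1 − 0.33117) = √0.66883 = 0.818.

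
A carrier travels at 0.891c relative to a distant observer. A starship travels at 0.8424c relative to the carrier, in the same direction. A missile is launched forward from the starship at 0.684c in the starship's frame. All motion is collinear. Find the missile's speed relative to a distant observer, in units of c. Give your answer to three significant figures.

Apply u = (u'+v)/(1+u'v) twice. Missile in the carrier frame: (0.684+0.8424)/(1+0.684·0.8424) = 1.5264/1.5762016 = 0.9684c.
That velocity, transformed to the rest frame of a distant observer: (0.9684+0.891)/(1+0.9684·0.891) = 1.8594/1.8628444 = 0.99815c.

0.998c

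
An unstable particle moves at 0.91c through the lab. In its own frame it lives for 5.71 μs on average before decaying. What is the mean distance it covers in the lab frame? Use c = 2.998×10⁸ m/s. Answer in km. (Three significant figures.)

3.76 km

γ = 1/√(1 − β²) = 1/√(1 − 0.8281) = 1/√0.1719 = 1/0.414608 = 2.4119.
Lab-frame lifetime: Δt = γτ = 2.4119 × 5.71 μs = 13.772 μs.
Distance: d = vΔt = 0.91 × 2.998×10⁸ m/s × 1.3772×10^-5 s = 3760 m = 3.76 km.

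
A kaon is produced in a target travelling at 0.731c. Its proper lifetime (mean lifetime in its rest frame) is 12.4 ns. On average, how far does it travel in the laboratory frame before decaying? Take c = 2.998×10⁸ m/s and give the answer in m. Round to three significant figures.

3.98 m

With β = 0.731, γ = 1/√(1 − 0.731²) = 1/√0.465639 = 1.4655.
Lab-frame lifetime: Δt = γτ = 1.4655 × 12.4 ns = 18.172 ns.
Distance: d = vΔt = 0.731 × 2.998×10⁸ m/s × 1.8172×10^-8 s = 3.98 m.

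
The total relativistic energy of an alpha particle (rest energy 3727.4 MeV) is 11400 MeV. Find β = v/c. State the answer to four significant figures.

0.9450

Total energy E = γmc² gives γ = 11400/3727.4 = 3.0584.
Hence β = √(1 − 1/γ²) = √(1 − 0.106908) = √0.893092 = 0.9450.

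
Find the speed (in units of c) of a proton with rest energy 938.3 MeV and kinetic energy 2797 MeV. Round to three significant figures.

K = (γ−1)mc², so γ = 1 + 2797/938.3 = 3.9809.
Then v/c = √(1 − γ⁻²) = √(1 − 0.0631012) = √0.9368988 = 0.968.

0.968c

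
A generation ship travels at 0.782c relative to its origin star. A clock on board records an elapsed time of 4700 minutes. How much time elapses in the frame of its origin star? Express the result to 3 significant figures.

7540 minutes

Lorentz factor: γ = (1 − 0.611524)^(−1/2) = 1.6044.
Time dilation: Δt = γ·Δτ = 1.6044 × 4700 = 7540 minutes.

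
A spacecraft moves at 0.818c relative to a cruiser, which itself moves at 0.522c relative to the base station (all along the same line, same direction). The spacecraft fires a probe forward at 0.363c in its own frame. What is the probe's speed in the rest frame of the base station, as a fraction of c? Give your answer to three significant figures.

Apply u = (u'+v)/(1+u'v) twice. Probe in the cruiser frame: (0.363+0.818)/(1+0.363·0.818) = 1.181/1.296934 = 0.91061c.
That velocity, transformed to the rest frame of the base station: (0.91061+0.522)/(1+0.91061·0.522) = 1.43261/1.47533842 = 0.97104c.

0.971c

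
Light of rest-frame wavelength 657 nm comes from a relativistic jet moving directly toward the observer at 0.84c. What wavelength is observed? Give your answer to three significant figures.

194 nm

Relativistic Doppler for wavelength: λ_obs = λ_src · √((1−β)/(1+β)).
With β = 0.84: factor = √(0.16/1.84) = 0.29488.
λ_obs = 657 × 0.29488 = 194 nm.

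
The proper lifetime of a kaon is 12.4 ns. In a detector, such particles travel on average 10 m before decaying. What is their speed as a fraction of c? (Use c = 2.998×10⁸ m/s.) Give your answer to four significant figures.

Lab distance = (lab lifetime)·v = γτ·βc, so βγ = d/(cτ) = 10.00/(2.998×10⁸ × 1.240×10^-8) = 2.69.
With βγ = 2.69: γ² = 1 + (βγ)² = 8.2361, and β = (βγ)/γ = 2.69/2.86986 = 0.9373.

0.9373c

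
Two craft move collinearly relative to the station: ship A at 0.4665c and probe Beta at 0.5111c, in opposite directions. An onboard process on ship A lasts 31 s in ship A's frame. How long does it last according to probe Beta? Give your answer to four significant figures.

50.50 s

Speed of ship A in probe Beta's frame: u = (v_A + v_B)/(1 + v_A v_B/c²) = (0.4665 + 0.5111)/(1 + 0.4665×0.5111) = 0.9776/1.23842815 = 0.78939; |u| = 0.78939c.
γ for this relative speed: γ = 1/√(1 − 0.623137) = 1.629.
Ship A's interval is proper; time dilation gives Δt_B = γΔτ = 1.629 × 31 s = 50.50 s.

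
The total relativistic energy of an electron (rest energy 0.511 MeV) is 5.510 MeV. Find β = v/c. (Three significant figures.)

0.996

γ = E/(mc²) = 5.510/0.511 = 10.783.
β = √(1 − 1/γ²) = √(1 − 0.00860044) = √0.99139956 = 0.996.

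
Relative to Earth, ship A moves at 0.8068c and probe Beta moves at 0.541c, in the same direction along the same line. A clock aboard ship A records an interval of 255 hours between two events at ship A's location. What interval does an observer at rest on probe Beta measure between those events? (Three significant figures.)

289 hours

The velocity of ship A relative to probe Beta is (0.8068 − 0.541)c / (1 − 0.8068×0.541) = 0.47168c; relative speed 0.47168c.
γ for this relative speed: γ = 1/√(1 − 0.222482) = 1.1341.
Ship A's interval is proper; time dilation gives Δt_B = γΔτ = 1.1341 × 255 hours = 289 hours.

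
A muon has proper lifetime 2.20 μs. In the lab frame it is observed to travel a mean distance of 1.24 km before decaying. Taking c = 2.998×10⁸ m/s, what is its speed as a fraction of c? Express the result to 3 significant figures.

0.883c

Let x = d/(cτ) = 1240 m / (2.998×10⁸ m/s × 2.200×10^-6 s) = 1.88. Since d = βγcτ, x = βγ = β/√(1−β²).
Solving: β² = x²/(1+x²) = 3.5344/4.5344 = 0.779464, so β = 0.883.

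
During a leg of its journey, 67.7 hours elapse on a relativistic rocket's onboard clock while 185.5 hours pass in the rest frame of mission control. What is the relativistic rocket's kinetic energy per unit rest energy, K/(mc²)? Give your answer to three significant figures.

1.74

γ = Δt/Δτ = 185.5/67.7 = 2.74003.
Since K = (γ−1)mc², K/(mc²) = 2.74003 − 1 = 1.74.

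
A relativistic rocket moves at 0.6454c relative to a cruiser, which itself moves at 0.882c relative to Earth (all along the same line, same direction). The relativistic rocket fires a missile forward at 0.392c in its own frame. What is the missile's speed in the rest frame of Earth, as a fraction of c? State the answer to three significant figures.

First combine the missile and relativistic rocket (S''→S'): u₁ = (0.392 + 0.6454)/(1 + 0.392×0.6454) = 1.0374/1.2529968 = 0.82794.
Then combine with the cruiser (S'→S): u = (0.82794 + 0.882)/(1 + 0.82794×0.882) = 1.70994/1.73024308 = 0.98827.

0.988c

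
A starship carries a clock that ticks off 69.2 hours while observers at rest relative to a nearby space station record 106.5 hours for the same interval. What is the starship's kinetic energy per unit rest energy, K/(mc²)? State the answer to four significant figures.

0.5390

From Δt = γΔτ: γ = 106.5/69.2 = 1.53902.
K/(mc²) = γ − 1 = 1.53902 − 1 = 0.5390.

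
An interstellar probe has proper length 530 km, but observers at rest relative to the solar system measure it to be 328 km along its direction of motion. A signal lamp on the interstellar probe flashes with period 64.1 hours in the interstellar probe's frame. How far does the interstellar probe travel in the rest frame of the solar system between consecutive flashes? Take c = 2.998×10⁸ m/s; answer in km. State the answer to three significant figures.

8.78×10^10 km

γ = L₀/L = 530/328 = 1.61585.
β = √(1 − 1/γ²) = 0.78549. Lab-frame period = γτ = 1.61585×64.1 hours = 103.58 hours. Distance = βc × γτ = 0.78549 × 2.998×10⁸ m/s × 372888 s = 8.7811×10^13 m = 8.78×10^10 km.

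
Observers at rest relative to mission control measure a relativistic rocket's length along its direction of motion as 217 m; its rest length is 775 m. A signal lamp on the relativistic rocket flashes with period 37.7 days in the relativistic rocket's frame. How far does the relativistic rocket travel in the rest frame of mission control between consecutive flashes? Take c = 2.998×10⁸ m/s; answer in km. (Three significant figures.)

From L = L₀/γ: γ = 775/217 = 3.57143.
β = √(1 − 1/γ²) = 0.96. Lab-frame period = γτ = 3.57143×37.7 days = 134.64 days. Distance = βc × γτ = 0.96 × 2.998×10⁸ m/s × 11632896 s = 3.3480×10^15 m = 3.35×10^12 km.

3.35×10^12 km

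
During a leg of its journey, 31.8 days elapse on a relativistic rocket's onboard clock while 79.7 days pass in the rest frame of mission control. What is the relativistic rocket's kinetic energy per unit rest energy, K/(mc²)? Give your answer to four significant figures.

1.506

The time-dilation ratio gives γ = 79.7/31.8 = 2.50629.
Since K = (γ−1)mc², K/(mc²) = 2.50629 − 1 = 1.506.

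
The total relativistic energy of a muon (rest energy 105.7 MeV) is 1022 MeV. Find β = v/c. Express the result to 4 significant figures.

0.9946

Total energy E = γmc² gives γ = 1022/105.7 = 9.6689.
Hence β = √(1 − 1/γ²) = √(1 − 0.0106966) = √0.9893034 = 0.9946.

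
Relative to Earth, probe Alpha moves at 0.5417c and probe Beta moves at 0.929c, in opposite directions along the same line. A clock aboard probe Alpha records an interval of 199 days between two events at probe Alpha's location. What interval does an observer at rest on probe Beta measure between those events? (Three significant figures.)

The velocity of probe Alpha relative to probe Beta is (0.5417 + 0.929)c / (1 + 0.5417×0.929) = 0.97835c; relative speed 0.97835c.
At |u| = 0.97835c, γ = (1 − 0.957169)^(−1/2) = 4.8319.
Probe Alpha's interval is proper; time dilation gives Δt_B = γΔτ = 4.8319 × 199 days = 962 days.

962 days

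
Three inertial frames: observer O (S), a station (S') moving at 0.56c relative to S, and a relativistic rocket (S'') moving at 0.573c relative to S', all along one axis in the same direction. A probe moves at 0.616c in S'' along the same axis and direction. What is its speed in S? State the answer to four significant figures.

First combine the probe and relativistic rocket (S''→S'): u₁ = (0.616 + 0.573)/(1 + 0.616×0.573) = 1.189/1.352968 = 0.87881.
Then combine with the station (S'→S): u = (0.87881 + 0.56)/(1 + 0.87881×0.56) = 1.43881/1.4921336 = 0.96426.

0.9643c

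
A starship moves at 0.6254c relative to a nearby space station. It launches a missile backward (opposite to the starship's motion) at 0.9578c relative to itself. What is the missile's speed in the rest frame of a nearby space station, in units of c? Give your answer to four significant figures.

0.8289c

Relativistic velocity addition: u = (u' + v)/(1 + u'v/c²), with u' = −0.9578c and v = 0.6254c.
Numerator: −0.9578 + 0.6254 = −0.3324. Denominator: 1 + (−0.9578)(0.6254) = 0.40099188.
u = −0.3324/0.40099188 = −0.82894, so the speed is 0.8289c.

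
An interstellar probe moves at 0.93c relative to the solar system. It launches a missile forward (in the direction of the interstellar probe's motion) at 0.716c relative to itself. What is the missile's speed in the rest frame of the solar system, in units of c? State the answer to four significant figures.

In units of c, u = (u' + v)/(1 + u'v) with u' = 0.716 and v = 0.93.
Numerator: 0.716 + 0.93 = 1.646. Denominator: 1 + (0.716)(0.93) = 1.66588.
u = 1.646/1.66588 = 0.98807, so the speed is 0.9881c.

0.9881c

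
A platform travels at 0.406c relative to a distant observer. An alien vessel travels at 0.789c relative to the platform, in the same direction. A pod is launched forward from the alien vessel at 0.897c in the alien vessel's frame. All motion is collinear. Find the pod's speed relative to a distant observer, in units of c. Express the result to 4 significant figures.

First combine the pod and alien vessel (S''→S'): u₁ = (0.897 + 0.789)/(1 + 0.897×0.789) = 1.686/1.707733 = 0.98727.
Then combine with the platform (S'→S): u = (0.98727 + 0.406)/(1 + 0.98727×0.406) = 1.39327/1.40083162 = 0.9946.

0.9946c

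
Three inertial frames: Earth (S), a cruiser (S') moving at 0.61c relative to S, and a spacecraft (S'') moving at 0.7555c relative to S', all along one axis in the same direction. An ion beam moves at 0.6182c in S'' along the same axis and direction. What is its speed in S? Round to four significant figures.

Compose velocities in two stages. Stage 1 (into S'): u₁ = (0.6182+0.7555)/(1+0.6182×0.7555) = 0.93637.
Stage 2 (into S): u = (0.93637+0.61)/(1+0.93637×0.61) = 0.98421, so the speed is 0.9842c.

0.9842c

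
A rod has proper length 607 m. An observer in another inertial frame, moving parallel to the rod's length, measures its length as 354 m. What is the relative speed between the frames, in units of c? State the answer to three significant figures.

Length contraction gives γ = L₀/L = 607/354 = 1.7147.
β = √(1 − 1/γ²) = √0.659887 = 0.812.

0.812c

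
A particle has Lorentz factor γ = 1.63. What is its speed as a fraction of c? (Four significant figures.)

0.7897c

β = √(1 − 1/γ²) = √(1 − 1/2.6569) = √0.623622 = 0.7897.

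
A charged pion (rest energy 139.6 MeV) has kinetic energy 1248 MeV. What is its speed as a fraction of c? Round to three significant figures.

K = (γ−1)mc², so γ = 1 + 1248/139.6 = 9.9398.
Then v/c = √(1 − γ⁻²) = √(1 − 0.0101215) = √0.9898785 = 0.995.

0.995c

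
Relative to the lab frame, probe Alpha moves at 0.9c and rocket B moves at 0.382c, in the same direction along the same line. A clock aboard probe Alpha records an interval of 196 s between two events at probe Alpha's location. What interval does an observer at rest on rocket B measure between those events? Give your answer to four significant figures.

319.3 s

The velocity of probe Alpha relative to rocket B is (0.9 − 0.382)c / (1 − 0.9×0.382) = 0.78939c; relative speed 0.78939c.
At |u| = 0.78939c, γ = (1 − 0.623137)^(−1/2) = 1.629.
Probe Alpha's interval is proper; time dilation gives Δt_B = γΔτ = 1.629 × 196 s = 319.3 s.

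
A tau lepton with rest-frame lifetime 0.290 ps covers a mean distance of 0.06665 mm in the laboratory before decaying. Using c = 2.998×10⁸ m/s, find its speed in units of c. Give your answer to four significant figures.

Lab distance = (lab lifetime)·v = γτ·βc, so βγ = d/(cτ) = 6.665×10^-5/(2.998×10⁸ × 2.900×10^-13) = 0.7666.
With βγ = 0.7666: γ² = 1 + (βγ)² = 1.587676, and β = (βγ)/γ = 0.7666/1.26003 = 0.6084.

0.6084c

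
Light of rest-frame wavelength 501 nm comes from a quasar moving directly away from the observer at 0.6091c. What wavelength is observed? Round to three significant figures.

Relativistic Doppler for wavelength: λ_obs = λ_src · √((1+β)/(1−β)).
With β = 0.6091: factor = √(1.6091/0.3909) = 2.0289.
λ_obs = 501 × 2.0289 = 1020 nm.

1020 nm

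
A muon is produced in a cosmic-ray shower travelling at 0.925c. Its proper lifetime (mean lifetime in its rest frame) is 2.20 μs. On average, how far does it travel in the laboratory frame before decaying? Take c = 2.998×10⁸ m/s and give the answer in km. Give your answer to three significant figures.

With β = 0.925, γ = 1/√(1 − 0.925²) = 1/√0.144375 = 2.6318.
Lab-frame lifetime: Δt = γτ = 2.6318 × 2.20 μs = 5.79 μs.
Distance: d = vΔt = 0.925 × 2.998×10⁸ m/s × 5.7900×10^-6 s = 1610 m = 1.61 km.

1.61 km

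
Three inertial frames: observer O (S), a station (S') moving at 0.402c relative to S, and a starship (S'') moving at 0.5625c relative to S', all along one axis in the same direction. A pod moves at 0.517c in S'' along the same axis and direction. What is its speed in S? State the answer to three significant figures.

First combine the pod and starship (S''→S'): u₁ = (0.517 + 0.5625)/(1 + 0.517×0.5625) = 1.0795/1.2908125 = 0.83629.
Then combine with the station (S'→S): u = (0.83629 + 0.402)/(1 + 0.83629×0.402) = 1.23829/1.33618858 = 0.92673.

0.927c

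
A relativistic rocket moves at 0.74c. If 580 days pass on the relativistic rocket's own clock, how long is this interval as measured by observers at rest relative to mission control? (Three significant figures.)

862 days

γ = 1/√(1 − β²) = 1/√(1 − 0.5476) = 1/√0.4524 = 1/0.672607 = 1.4868.
Time dilation: Δt = γ·Δτ = 1.4868 × 580 = 862 days.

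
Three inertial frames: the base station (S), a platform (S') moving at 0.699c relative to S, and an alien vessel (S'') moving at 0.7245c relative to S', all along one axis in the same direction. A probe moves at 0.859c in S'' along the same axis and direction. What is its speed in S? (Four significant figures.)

Apply u = (u'+v)/(1+u'v) twice. Probe in the platform frame: (0.859+0.7245)/(1+0.859·0.7245) = 1.5835/1.6223455 = 0.97606c.
That velocity, transformed to the rest frame of the base station: (0.97606+0.699)/(1+0.97606·0.699) = 1.67506/1.68226594 = 0.99572c.

0.9957c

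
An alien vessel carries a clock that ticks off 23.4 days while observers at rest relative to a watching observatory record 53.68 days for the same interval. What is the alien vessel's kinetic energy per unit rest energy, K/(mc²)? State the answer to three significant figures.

γ = Δt/Δτ = 53.68/23.4 = 2.29402.
Since K = (γ−1)mc², K/(mc²) = 2.29402 − 1 = 1.29.

1.29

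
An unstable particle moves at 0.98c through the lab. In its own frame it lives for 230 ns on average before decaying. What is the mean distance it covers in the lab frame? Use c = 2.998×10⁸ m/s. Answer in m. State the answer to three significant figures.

340 m

With β = 0.98, γ = 1/√(1 − 0.98²) = 1/√0.0396 = 5.0252.
Lab-frame lifetime: Δt = γτ = 5.0252 × 230 ns = 1155.8 ns.
Distance: d = vΔt = 0.98 × 2.998×10⁸ m/s × 1.1558×10^-6 s = 340 m.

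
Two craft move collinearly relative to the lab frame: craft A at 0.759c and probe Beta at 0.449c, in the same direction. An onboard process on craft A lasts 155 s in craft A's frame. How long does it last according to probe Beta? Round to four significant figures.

Speed of craft A in probe Beta's frame: u = (v_A − v_B)/(1 − v_A v_B/c²) = (0.759 − 0.449)/(1 − 0.759×0.449) = 0.31/0.659209 = 0.47026; |u| = 0.47026c.
γ for this relative speed: γ = 1/√(1 − 0.221144) = 1.1331.
Craft A's interval is proper; time dilation gives Δt_B = γΔτ = 1.1331 × 155 s = 175.6 s.

175.6 s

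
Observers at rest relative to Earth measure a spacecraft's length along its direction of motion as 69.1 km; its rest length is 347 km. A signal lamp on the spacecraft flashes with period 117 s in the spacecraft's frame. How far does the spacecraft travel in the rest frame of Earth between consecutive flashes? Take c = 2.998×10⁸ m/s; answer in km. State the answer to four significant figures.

1.726×10^8 km

From L = L₀/γ: γ = 347/69.1 = 5.02171.
β = √(1 − 1/γ²) = 0.97997. Lab-frame period = γτ = 5.02171×117 s = 587.54 s. Distance = βc × γτ = 0.97997 × 2.998×10⁸ m/s × 587.54 s = 1.7262×10^11 m = 1.726×10^8 km.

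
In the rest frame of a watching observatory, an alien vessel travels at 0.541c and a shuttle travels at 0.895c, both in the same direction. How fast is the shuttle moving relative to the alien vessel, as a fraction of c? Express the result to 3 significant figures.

Transform to the alien vessel's frame: u' = (u − v)/(1 − uv/c²).
u' = (0.895 − 0.541)/(1 − 0.895×0.541) = 0.354/0.515805 = 0.68631.
Speed in the alien vessel's frame: 0.686c (in the same direction).

0.686c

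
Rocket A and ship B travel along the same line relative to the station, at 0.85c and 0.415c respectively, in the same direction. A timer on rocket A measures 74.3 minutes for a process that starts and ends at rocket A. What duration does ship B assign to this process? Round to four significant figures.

Transform rocket A's velocity into ship B's frame: (0.85 − 0.415)/(1 − 0.85·0.415) = 0.435/0.64725, so the relative speed is 0.67207c.
γ for this relative speed: γ = 1/√(1 − 0.451678) = 1.3505.
Rocket A's interval is proper; time dilation gives Δt_B = γΔτ = 1.3505 × 74.3 minutes = 100.3 minutes.

100.3 minutes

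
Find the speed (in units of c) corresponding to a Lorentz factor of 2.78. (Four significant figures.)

0.9331c

β = √(1 − 1/γ²) = √(1 − 1/7.7284) = √0.870607 = 0.9331.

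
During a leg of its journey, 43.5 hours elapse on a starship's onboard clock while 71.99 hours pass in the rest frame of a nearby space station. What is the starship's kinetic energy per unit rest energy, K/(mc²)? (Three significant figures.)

γ = Δt/Δτ = 71.99/43.5 = 1.65494.
Since K = (γ−1)mc², K/(mc²) = 1.65494 − 1 = 0.655.

0.655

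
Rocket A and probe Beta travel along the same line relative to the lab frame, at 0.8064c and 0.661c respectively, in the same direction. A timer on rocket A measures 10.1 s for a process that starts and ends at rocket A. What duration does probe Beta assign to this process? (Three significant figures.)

10.6 s

Speed of rocket A in probe Beta's frame: u = (v_A − v_B)/(1 − v_A v_B/c²) = (0.8064 − 0.661)/(1 − 0.8064×0.661) = 0.1454/0.4669696 = 0.31137; |u| = 0.31137c.
At |u| = 0.31137c, γ = (1 − 0.0969513)^(−1/2) = 1.0523.
The clock on rocket A records proper time, so probe Beta measures Δt = γΔτ = 1.0523 × 10.1 = 10.6 s.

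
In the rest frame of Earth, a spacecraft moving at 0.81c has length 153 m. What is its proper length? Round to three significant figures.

With β = 0.81, γ = 1/√(1 − 0.81²) = 1/√0.3439 = 1.7052.
Proper length: L₀ = γ·L = 1.7052 × 153 = 261 m.

261 m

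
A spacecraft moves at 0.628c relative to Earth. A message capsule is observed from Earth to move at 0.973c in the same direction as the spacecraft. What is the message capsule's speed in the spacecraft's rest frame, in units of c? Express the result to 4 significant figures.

Transform to the spacecraft's frame: u' = (u − v)/(1 − uv/c²).
u' = (0.973 − 0.628)/(1 − 0.973×0.628) = 0.345/0.388956 = 0.88699.
Speed in the spacecraft's frame: 0.8870c (in the same direction).

0.8870c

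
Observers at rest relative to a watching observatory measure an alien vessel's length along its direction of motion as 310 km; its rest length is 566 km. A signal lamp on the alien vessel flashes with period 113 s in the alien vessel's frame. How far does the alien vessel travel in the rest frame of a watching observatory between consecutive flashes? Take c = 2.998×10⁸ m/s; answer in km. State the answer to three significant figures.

γ = L₀/L = 566/310 = 1.82581.
β = √(1 − 1/γ²) = 0.83667. Lab-frame period = γτ = 1.82581×113 s = 206.32 s. Distance = βc × γτ = 0.83667 × 2.998×10⁸ m/s × 206.32 s = 5.1752×10^10 m = 5.18×10^7 km.

5.18×10^7 km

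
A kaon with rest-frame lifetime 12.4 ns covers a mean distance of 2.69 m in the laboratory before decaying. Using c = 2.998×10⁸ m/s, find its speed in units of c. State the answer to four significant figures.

0.5862c

d = βγcτ ⇒ βγ = d/(cτ) = 2.690 m / (3.71752 m) = 0.7236.
β = (βγ)/√(1+(βγ)²) = 0.7236/√1.523597 = 0.5862.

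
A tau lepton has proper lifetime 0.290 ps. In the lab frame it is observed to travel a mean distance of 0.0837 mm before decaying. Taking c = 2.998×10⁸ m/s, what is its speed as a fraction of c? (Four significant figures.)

Lab distance = (lab lifetime)·v = γτ·βc, so βγ = d/(cτ) = 8.370×10^-5/(2.998×10⁸ × 2.900×10^-13) = 0.96271.
With βγ = 0.96271: γ² = 1 + (βγ)² = 1.926811, and β = (βγ)/γ = 0.96271/1.3881 = 0.6935.

0.6935c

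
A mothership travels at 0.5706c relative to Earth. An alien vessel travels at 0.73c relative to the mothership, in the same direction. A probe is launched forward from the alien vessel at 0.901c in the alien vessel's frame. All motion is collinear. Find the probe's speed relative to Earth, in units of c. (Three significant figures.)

0.996c

Compose velocities in two stages. Stage 1 (into S'): u₁ = (0.901+0.73)/(1+0.901×0.73) = 0.98388.
Stage 2 (into S): u = (0.98388+0.5706)/(1+0.98388×0.5706) = 0.99557, so the speed is 0.996c.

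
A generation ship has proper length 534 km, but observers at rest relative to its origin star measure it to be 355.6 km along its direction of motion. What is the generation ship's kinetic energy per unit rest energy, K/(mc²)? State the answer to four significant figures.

0.5017

From L = L₀/γ: γ = 534/355.6 = 1.50169.
K/(mc²) = γ − 1 = 1.50169 − 1 = 0.5017.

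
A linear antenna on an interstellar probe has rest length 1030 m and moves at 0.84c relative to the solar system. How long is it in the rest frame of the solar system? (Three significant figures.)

With β = 0.84, γ = 1/√(1 − 0.84²) = 1/√0.2944 = 1.843.
Length contraction: L = L₀/γ = 1030/1.843 = 559 m.

559 m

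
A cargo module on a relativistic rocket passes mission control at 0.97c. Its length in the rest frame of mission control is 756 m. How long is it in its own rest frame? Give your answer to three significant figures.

γ = 1/√(1 − β²) = 1/√(1 − 0.9409) = 1/√0.0591 = 4.1135.
Proper length: L₀ = γ·L = 4.1135 × 756 = 3110 m.

3110 m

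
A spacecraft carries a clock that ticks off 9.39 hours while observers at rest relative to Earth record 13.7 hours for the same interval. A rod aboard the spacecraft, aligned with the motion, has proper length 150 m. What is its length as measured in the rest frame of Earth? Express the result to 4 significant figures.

γ = Δt/Δτ = 13.7/9.39 = 1.459.
The rod contracts by the same γ: 150 m / 1.459 = 102.8 m.

102.8 m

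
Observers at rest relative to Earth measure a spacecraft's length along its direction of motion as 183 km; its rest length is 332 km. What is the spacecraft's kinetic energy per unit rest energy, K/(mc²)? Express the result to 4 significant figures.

0.8142

From L = L₀/γ: γ = 332/183 = 1.81421.
Since K = (γ−1)mc², K/(mc²) = 1.81421 − 1 = 0.8142.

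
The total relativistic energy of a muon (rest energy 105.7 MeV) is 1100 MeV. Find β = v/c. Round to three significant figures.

0.995

Total energy E = γmc² gives γ = 1100/105.7 = 10.407.
Hence β = √(1 − 1/γ²) = √(1 − 0.00923313) = √0.99076687 = 0.995.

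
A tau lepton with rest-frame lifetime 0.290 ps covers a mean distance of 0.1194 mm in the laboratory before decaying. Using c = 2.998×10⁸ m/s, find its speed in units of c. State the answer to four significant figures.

0.8084c

Let x = d/(cτ) = 1.194×10^-4 m / (2.998×10⁸ m/s × 2.900×10^-13 s) = 1.3733. Since d = βγcτ, x = βγ = β/√(1−β²).
Solving: β² = x²/(1+x²) = 1.88595/2.88595 = 0.653494, so β = 0.8084.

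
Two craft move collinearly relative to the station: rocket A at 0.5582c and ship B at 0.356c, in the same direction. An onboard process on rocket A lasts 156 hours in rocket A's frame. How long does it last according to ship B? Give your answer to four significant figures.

161.2 hours

Speed of rocket A in ship B's frame: u = (v_A − v_B)/(1 − v_A v_B/c²) = (0.5582 − 0.356)/(1 − 0.5582×0.356) = 0.2022/0.8012808 = 0.25235; |u| = 0.25235c.
γ for this relative speed: γ = 1/√(1 − 0.0636805) = 1.0334.
The clock on rocket A records proper time, so ship B measures Δt = γΔτ = 1.0334 × 156 = 161.2 hours.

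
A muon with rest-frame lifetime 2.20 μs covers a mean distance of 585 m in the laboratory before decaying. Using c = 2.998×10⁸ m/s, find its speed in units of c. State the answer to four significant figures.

0.6636c

d = βγcτ ⇒ βγ = d/(cτ) = 585.0 m / (659.56 m) = 0.88695.
β = (βγ)/√(1+(βγ)²) = 0.88695/√1.78668 = 0.6636.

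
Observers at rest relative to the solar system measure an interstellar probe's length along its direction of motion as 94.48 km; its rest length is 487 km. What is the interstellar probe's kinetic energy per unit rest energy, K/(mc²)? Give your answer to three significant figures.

From L = L₀/γ: γ = 487/94.48 = 5.15453.
Since K = (γ−1)mc², K/(mc²) = 5.15453 − 1 = 4.15.

4.15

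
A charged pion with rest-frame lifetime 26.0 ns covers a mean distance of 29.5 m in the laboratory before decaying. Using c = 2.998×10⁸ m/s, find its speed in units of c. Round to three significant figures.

d = βγcτ ⇒ βγ = d/(cτ) = 29.50 m / (7.7948 m) = 3.7846.
β = (βγ)/√(1+(βγ)²) = 3.7846/√15.3232 = 0.967.

0.967c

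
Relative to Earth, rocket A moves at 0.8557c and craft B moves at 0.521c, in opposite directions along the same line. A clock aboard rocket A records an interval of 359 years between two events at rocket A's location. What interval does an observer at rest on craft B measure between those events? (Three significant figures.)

1180 years

The velocity of rocket A relative to craft B is (0.8557 + 0.521)c / (1 + 0.8557×0.521) = 0.95219c; relative speed 0.95219c.
At |u| = 0.95219c, γ = (1 − 0.906666)^(−1/2) = 3.2733.
Rocket A's interval is proper; time dilation gives Δt_B = γΔτ = 3.2733 × 359 years = 1180 years.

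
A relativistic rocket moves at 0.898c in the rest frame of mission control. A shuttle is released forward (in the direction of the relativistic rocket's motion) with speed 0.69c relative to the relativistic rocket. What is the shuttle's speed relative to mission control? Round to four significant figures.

0.9805c

Relativistic velocity addition: u = (u' + v)/(1 + u'v/c²), with u' = 0.69c and v = 0.898c.
Numerator: 0.69 + 0.898 = 1.588. Denominator: 1 + (0.69)(0.898) = 1.61962.
u = 1.588/1.61962 = 0.98048, so the speed is 0.9805c.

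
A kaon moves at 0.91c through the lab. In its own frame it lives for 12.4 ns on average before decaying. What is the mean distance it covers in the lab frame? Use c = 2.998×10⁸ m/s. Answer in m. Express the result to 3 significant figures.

γ = 1/√(1 − β²) = 1/√(1 − 0.8281) = 1/√0.1719 = 1/0.414608 = 2.4119.
Lab-frame lifetime: Δt = γτ = 2.4119 × 12.4 ns = 29.908 ns.
Distance: d = vΔt = 0.91 × 2.998×10⁸ m/s × 2.9908×10^-8 s = 8.16 m.

8.16 m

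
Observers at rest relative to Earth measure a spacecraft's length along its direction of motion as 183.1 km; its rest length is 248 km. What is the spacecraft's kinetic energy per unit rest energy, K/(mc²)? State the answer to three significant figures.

0.354

Length contraction gives γ = L₀/L = 248/183.1 = 1.35445.
Since K = (γ−1)mc², K/(mc²) = 1.35445 − 1 = 0.354.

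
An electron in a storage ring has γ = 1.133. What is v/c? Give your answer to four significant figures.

β = √(1 − 1/γ²) = √(1 − 1/1.283689) = √0.220995 = 0.4701.

0.4701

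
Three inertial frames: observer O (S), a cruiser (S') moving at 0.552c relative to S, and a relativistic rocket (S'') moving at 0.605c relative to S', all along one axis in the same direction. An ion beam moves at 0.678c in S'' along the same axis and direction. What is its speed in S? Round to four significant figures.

0.9731c

First combine the ion beam and relativistic rocket (S''→S'): u₁ = (0.678 + 0.605)/(1 + 0.678×0.605) = 1.283/1.41019 = 0.90981.
Then combine with the cruiser (S'→S): u = (0.90981 + 0.552)/(1 + 0.90981×0.552) = 1.46181/1.50221512 = 0.9731.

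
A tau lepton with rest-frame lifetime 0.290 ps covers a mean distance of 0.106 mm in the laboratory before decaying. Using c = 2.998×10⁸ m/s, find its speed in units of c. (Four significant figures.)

0.7732c

Lab distance = (lab lifetime)·v = γτ·βc, so βγ = d/(cτ) = 1.060×10^-4/(2.998×10⁸ × 2.900×10^-13) = 1.2192.
With βγ = 1.2192: γ² = 1 + (βγ)² = 2.48645, and β = (βγ)/γ = 1.2192/1.57685 = 0.7732.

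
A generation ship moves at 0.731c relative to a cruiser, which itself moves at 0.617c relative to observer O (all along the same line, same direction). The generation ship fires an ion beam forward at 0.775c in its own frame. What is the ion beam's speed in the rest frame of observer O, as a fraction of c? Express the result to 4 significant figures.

First combine the ion beam and generation ship (S''→S'): u₁ = (0.775 + 0.731)/(1 + 0.775×0.731) = 1.506/1.566525 = 0.96136.
Then combine with the cruiser (S'→S): u = (0.96136 + 0.617)/(1 + 0.96136×0.617) = 1.57836/1.59315912 = 0.99071.

0.9907c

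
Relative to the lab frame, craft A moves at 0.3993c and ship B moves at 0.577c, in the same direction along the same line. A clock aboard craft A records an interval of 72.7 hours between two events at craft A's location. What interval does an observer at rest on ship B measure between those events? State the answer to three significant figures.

74.7 hours

The velocity of craft A relative to ship B is (0.3993 − 0.577)c / (1 − 0.3993×0.577) = −0.2309c; relative speed 0.2309c.
At |u| = 0.2309c, γ = (1 − 0.0533148)^(−1/2) = 1.0278.
The clock on craft A records proper time, so ship B measures Δt = γΔτ = 1.0278 × 72.7 = 74.7 hours.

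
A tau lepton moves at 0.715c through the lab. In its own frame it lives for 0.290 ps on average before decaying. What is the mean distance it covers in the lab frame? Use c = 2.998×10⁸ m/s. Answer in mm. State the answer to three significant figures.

β² = 0.511225, so γ = 1/√0.488775 = 1.4304.
Lab-frame lifetime: Δt = γτ = 1.4304 × 0.290 ps = 0.41482 ps.
Distance: d = vΔt = 0.715 × 2.998×10⁸ m/s × 4.1482×10^-13 s = 8.89×10^-5 m = 0.0889 mm.

0.0889 mm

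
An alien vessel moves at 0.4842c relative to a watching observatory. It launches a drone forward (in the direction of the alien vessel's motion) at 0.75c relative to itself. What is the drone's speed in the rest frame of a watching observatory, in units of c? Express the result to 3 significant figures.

0.905c

In units of c, u = (u' + v)/(1 + u'v) with u' = 0.75 and v = 0.4842.
Numerator: 0.75 + 0.4842 = 1.2342. Denominator: 1 + (0.75)(0.4842) = 1.36315.
u = 1.2342/1.36315 = 0.9054, so the speed is 0.905c.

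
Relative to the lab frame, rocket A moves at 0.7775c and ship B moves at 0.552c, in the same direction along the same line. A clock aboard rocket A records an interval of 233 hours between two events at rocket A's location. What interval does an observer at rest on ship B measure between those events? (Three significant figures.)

The velocity of rocket A relative to ship B is (0.7775 − 0.552)c / (1 − 0.7775×0.552) = 0.39505c; relative speed 0.39505c.
γ for this relative speed: γ = 1/√(1 − 0.156065) = 1.0885.
The clock on rocket A records proper time, so ship B measures Δt = γΔτ = 1.0885 × 233 = 254 hours.

254 hours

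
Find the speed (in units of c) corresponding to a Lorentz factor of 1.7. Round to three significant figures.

0.809c

β = √(1 − 1/γ²) = √(1 − 1/2.89) = √0.653979 = 0.809.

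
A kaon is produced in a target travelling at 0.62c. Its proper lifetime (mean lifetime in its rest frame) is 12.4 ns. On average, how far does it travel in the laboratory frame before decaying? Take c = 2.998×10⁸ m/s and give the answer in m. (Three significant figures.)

γ = 1/√(1 − β²) = 1/√(1 − 0.3844) = 1/√0.6156 = 1/0.784602 = 1.2745.
Lab-frame lifetime: Δt = γτ = 1.2745 × 12.4 ns = 15.804 ns.
Distance: d = vΔt = 0.62 × 2.998×10⁸ m/s × 1.5804×10^-8 s = 2.94 m.

2.94 m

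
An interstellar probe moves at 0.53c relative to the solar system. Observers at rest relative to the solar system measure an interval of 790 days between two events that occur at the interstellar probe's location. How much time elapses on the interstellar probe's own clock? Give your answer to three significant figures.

γ = 1/√(1 − β²) = 1/√(1 − 0.2809) = 1/√0.7191 = 1/0.847998 = 1.1792.
The moving clock records proper time: Δτ = Δt/γ = 790/1.1792 = 670 days.

670 days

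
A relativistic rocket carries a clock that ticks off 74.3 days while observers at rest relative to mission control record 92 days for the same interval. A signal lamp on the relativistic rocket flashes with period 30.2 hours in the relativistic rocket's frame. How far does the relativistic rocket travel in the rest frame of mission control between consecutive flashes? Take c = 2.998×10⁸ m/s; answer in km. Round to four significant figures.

2.380×10^10 km

The time-dilation ratio gives γ = 92/74.3 = 1.23822.
β = √(1 − 1/γ²) = 0.58972. Lab-frame period = γτ = 1.23822×30.2 hours = 37.394 hours. Distance = βc × γτ = 0.58972 × 2.998×10⁸ m/s × 134618.4 s = 2.3800×10^13 m = 2.380×10^10 km.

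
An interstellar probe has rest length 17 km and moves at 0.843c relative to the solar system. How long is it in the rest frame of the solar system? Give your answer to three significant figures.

9.14 km

γ = 1/√(1 − β²) = 1/√(1 − 0.710649) = 1/√0.289351 = 1/0.537914 = 1.859.
Along the direction of motion the measured length is L₀/γ = 17/1.859 = 9.14 km.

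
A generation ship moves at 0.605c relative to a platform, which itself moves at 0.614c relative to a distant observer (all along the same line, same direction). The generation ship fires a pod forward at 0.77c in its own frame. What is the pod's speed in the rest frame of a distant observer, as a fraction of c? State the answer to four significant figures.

Apply u = (u'+v)/(1+u'v) twice. Pod in the platform frame: (0.77+0.605)/(1+0.77·0.605) = 1.375/1.46585 = 0.93802c.
That velocity, transformed to the rest frame of a distant observer: (0.93802+0.614)/(1+0.93802·0.614) = 1.55202/1.57594428 = 0.98482c.

0.9848c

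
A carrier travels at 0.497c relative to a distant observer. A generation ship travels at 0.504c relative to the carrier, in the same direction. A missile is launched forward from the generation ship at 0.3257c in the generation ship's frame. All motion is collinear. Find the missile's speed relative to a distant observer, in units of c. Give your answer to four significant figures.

0.8933c

Apply u = (u'+v)/(1+u'v) twice. Missile in the carrier frame: (0.3257+0.504)/(1+0.3257·0.504) = 0.8297/1.1641528 = 0.71271c.
That velocity, transformed to the rest frame of a distant observer: (0.71271+0.497)/(1+0.71271·0.497) = 1.20971/1.35421687 = 0.89329c.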